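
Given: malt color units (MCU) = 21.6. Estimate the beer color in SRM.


SRM = 1.4922 · MCU^0.6859
SRM = 1.4922 · 21.6^0.6859

12.2780 SRM


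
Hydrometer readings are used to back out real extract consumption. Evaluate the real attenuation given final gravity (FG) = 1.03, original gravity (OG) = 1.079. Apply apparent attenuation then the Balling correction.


AA = (OG−FG)/(OG−1)·100;  RA = AA·0.8192
AA = (1.079 − 1.03)/(1.079 − 1)·100 = 62.0253
RA = 62.0253·0.8192

50.8111 %


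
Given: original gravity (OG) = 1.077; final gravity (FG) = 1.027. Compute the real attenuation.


AA = (OG−FG)/(OG−1)·100;  RA = AA·0.8192
AA = (1.077 − 1.027)/(1.077 − 1)·100 = 64.9351
RA = 64.9351·0.8192

53.1948 %


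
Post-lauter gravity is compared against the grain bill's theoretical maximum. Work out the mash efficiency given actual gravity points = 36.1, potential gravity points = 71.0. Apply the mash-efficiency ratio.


efficiency = actual / potential × 100
efficiency = 36.1 / 71.0 × 100

50.8451 %


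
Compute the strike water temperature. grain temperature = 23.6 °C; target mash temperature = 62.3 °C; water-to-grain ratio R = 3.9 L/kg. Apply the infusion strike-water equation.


T_strike = (0.41/R)·(T_mash − T_grain) + T_mash
T_strike = (0.41/3.9)·(62.3 − 23.6) + 62.3

66.3685 °C


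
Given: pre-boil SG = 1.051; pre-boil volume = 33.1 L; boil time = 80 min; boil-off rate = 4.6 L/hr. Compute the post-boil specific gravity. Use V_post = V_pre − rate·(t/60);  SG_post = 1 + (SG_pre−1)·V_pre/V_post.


V_post = 33.1 − 4.6·(80/60) = 26.9667
SG_post = 1 + (1.051 − 1)·33.1/26.9667

1.0626


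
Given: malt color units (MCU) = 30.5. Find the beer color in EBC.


SRM = 1.4922·MCU^0.6859;  EBC = SRM·1.97
SRM = 1.4922·30.5^0.6859 = 15.5564
EBC = 15.5564·1.97

30.6461 EBC


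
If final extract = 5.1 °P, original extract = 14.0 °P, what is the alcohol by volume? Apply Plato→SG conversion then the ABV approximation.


SG = 259/(259 − P);  ABV = (OG − FG)·131.25
OG = 259/(259 − 14.0) = 1.0571
FG = 259/(259 − 5.1) = 1.0201
ABV = (1.0571 − 1.0201)·131.25

4.8636 % ABV


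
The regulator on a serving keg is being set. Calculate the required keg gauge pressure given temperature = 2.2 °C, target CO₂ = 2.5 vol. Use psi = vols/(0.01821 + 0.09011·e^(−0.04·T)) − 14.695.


psi = 2.5/(0.01821 + 0.09011·e^(−0.04·2.2)) − 14.695

10.1240 psi


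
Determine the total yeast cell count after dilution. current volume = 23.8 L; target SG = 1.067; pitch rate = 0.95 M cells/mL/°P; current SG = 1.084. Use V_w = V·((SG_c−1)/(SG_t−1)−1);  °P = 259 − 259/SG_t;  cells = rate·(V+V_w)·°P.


V_w = 23.8·((1.084−1)/(1.067−1)−1) = 6.0388
V_final = 23.8 + 6.0388 = 29.8388
°P = 259 − 259/1.067 = 16.2634
cells = 0.95·29.8388·16.2634

461.0151 billion cells


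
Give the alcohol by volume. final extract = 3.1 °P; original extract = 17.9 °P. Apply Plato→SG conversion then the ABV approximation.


SG = 259/(259 − P);  ABV = (OG − FG)·131.25
OG = 259/(259 − 17.9) = 1.0742
FG = 259/(259 − 3.1) = 1.0121
ABV = (1.0742 − 1.0121)·131.25

8.1544 % ABV


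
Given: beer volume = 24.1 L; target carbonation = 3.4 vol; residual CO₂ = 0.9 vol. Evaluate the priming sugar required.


sugar = (target − residual)·4.0·V
sugar = (3.4 − 0.9)·4.0·24.1

241.0000 g


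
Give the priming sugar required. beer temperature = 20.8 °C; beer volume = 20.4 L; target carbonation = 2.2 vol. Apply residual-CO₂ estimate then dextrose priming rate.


residual = 14.695·(0.01821 + 0.09011·e^(−0.04·T));  sugar = (target − residual)·4.0·V
residual = 14.695·(0.01821 + 0.09011·e^(−0.04·20.8)) = 0.8438
sugar = (2.2 − 0.8438)·4.0·20.4

110.6623 g


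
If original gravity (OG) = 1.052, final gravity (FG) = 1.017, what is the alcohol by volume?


ABV = (OG − FG) · 131.25
ABV = (1.052 − 1.017) · 131.25

4.5938 % ABV


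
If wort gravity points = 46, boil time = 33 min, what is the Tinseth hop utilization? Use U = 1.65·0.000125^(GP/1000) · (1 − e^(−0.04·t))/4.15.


bigness = 1.65·0.000125^(46/1000) = 1.0913
boil_factor = (1 − e^(−0.04·33))/4.15 = 0.1766
U = 1.0913 · 0.1766

0.1927


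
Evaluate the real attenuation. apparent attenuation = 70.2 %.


RA = AA · 0.8192
RA = 70.2 · 0.8192

57.5078 %


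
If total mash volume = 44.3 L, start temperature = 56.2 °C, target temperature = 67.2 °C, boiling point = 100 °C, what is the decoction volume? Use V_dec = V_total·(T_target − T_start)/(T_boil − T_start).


V_dec = 44.3·(67.2 − 56.2)/(100 − 56.2)

11.1256 L


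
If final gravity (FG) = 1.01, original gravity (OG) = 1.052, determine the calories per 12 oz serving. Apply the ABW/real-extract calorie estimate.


ABW = (OG−FG)·131.25·0.79/FG;  °P = 259 − 259/SG (for OG→OE and FG→AE);  RE = 0.1808·OE + 0.8192·AE;  Cal = (6.9·ABW + 4·(RE−0.1))·FG·3.55
ABW = (1.052 − 1.01)·131.25·0.79/1.01 = 4.3118
OE = 259 − 259/1.052 = 12.8023 °P
AE = 259 − 259/1.01 = 2.5644 °P
RE = 0.1808·12.8023 + 0.8192·2.5644 = 4.4154 °P
Cal = (6.9·4.3118 + 4·(4.4154−0.1))·1.01·3.55

168.5637 kcal


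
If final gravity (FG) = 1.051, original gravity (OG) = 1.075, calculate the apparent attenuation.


AA = (OG − FG)/(OG − 1) · 100
AA = (1.075 − 1.051)/(1.075 − 1) · 100

32.0000 %


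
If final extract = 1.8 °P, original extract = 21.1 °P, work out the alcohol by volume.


SG = 259/(259 − P);  ABV = (OG − FG)·131.25
OG = 259/(259 − 21.1) = 1.0887
FG = 259/(259 − 1.8) = 1.0070
ABV = (1.0887 − 1.0070)·131.25

10.7224 % ABV


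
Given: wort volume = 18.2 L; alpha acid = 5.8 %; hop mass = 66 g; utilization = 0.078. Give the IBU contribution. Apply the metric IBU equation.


IBU = (α/100)·mass·U·1000 / V
IBU = (5.8/100)·66·0.078·1000 / 18.2

16.4057 IBU


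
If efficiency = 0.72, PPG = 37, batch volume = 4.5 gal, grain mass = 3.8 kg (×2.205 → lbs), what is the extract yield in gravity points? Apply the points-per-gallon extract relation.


points = lbs × PPG × eff / vol
lbs = 3.8 × 2.205 = 8.3790
points = 8.3790 × 37 × 0.72 / 4.5

49.6037 points


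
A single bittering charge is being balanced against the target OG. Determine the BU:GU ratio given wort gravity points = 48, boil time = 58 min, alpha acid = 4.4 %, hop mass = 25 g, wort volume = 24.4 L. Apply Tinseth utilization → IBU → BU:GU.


U = 1.65·0.000125^(GP/1000)·(1−e^(−0.04t))/4.15;  IBU = (α/100)·m·U·1000/V;  BU:GU = IBU/GP
U = 1.65·0.000125^(48/1000)·(1−e^(−0.04·58))/4.15 = 0.2329
IBU = (4.4/100)·25·0.2329·1000/24.4 = 10.4994
BU:GU = 10.4994/48

0.2187


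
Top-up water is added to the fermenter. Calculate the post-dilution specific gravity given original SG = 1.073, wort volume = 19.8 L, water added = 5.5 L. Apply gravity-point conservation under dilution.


SG_new = 1 + (SG_old − 1)·V_old/(V_old + V_water)
pts = (1.073 − 1)·1000·19.8/(19.8 + 5.5) = 57.1304
SG_new = 1 + 57.1304/1000

1.0571


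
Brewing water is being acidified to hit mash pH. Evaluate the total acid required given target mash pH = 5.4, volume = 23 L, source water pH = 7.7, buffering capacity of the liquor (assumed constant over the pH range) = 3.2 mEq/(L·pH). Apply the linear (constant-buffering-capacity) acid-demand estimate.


acid = buffering capacity · (pH_source − pH_target) · V
acid = 3.2 · (7.7 − 5.4) · 23

169.2800 mEq


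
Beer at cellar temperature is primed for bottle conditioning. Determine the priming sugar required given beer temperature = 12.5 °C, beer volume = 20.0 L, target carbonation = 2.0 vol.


residual = 14.695·(0.01821 + 0.09011·e^(−0.04·T));  sugar = (target − residual)·4.0·V
residual = 14.695·(0.01821 + 0.09011·e^(−0.04·12.5)) = 1.0707
sugar = (2.0 − 1.0707)·4.0·20.0

74.3405 g


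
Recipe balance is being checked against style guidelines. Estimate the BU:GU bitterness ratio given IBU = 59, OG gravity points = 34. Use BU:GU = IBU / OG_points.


BU:GU = 59 / 34

1.7353


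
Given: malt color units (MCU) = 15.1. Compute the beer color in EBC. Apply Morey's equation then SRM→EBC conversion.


SRM = 1.4922·MCU^0.6859;  EBC = SRM·1.97
SRM = 1.4922·15.1^0.6859 = 9.6048
EBC = 9.6048·1.97

18.9214 EBC


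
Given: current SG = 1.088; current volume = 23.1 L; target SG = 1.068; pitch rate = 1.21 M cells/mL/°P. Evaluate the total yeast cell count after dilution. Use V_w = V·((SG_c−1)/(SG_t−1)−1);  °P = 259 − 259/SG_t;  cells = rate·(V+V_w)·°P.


V_w = 23.1·((1.088−1)/(1.068−1)−1) = 6.7941
V_final = 23.1 + 6.7941 = 29.8941
°P = 259 − 259/1.068 = 16.4906
cells = 1.21·29.8941·16.4906

596.4974 billion cells


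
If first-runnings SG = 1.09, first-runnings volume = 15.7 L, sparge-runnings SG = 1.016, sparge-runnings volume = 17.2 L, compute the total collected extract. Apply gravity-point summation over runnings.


total = Σ (SG_i − 1)·1000·V_i
first = (1.09 − 1)·1000·15.7 = 1413.0000
sparge = (1.016 − 1)·1000·17.2 = 275.2000
total = 1413.0000 + 275.2000

1688.2000 gravity·L


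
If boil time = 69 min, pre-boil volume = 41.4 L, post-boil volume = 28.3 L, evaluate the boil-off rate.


rate = (V_pre − V_post) / (t_min/60)
rate = (41.4 − 28.3) / (69/60)

11.3913 L/hr


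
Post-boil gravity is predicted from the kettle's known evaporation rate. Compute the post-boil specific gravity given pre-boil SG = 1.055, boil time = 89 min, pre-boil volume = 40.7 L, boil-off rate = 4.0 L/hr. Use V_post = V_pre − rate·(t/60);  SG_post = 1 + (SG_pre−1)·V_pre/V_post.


V_post = 40.7 − 4.0·(89/60) = 34.7667
SG_post = 1 + (1.055 − 1)·40.7/34.7667

1.0644


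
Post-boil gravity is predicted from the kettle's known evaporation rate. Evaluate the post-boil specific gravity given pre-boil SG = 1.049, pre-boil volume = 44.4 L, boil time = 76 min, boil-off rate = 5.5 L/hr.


V_post = V_pre − rate·(t/60);  SG_post = 1 + (SG_pre−1)·V_pre/V_post
V_post = 44.4 − 5.5·(76/60) = 37.4333
SG_post = 1 + (1.049 − 1)·44.4/37.4333

1.0581


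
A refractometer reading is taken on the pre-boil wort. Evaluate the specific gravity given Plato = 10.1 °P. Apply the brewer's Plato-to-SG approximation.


SG = 259/(259 − P)
SG = 259/(259 − 10.1)

1.0406


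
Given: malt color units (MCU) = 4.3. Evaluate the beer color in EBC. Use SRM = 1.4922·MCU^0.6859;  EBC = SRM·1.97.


SRM = 1.4922·4.3^0.6859 = 4.0581
EBC = 4.0581·1.97

7.9945 EBC


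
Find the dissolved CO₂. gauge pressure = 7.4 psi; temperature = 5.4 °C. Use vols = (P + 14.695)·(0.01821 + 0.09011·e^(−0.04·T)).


vols = (7.4 + 14.695)·(0.01821 + 0.09011·e^(−0.04·5.4))

2.0066 volumes


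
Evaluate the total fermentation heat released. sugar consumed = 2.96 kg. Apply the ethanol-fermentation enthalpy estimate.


Q = m_sugar · 590 kJ/kg
Q = 2.96 · 590

1746.4000 kJ


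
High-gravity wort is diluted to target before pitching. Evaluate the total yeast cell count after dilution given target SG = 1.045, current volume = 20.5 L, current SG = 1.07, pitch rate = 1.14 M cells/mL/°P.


V_w = V·((SG_c−1)/(SG_t−1)−1);  °P = 259 − 259/SG_t;  cells = rate·(V+V_w)·°P
V_w = 20.5·((1.07−1)/(1.045−1)−1) = 11.3889
V_final = 20.5 + 11.3889 = 31.8889
°P = 259 − 259/1.045 = 11.1531
cells = 1.14·31.8889·11.1531

405.4527 billion cells


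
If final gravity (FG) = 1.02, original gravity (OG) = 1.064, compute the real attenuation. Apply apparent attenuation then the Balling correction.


AA = (OG−FG)/(OG−1)·100;  RA = AA·0.8192
AA = (1.064 − 1.02)/(1.064 − 1)·100 = 68.7500
RA = 68.7500·0.8192

56.3200 %


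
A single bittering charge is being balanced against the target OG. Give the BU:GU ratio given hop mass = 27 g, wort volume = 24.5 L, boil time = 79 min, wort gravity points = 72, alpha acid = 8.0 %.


U = 1.65·0.000125^(GP/1000)·(1−e^(−0.04t))/4.15;  IBU = (α/100)·m·U·1000/V;  BU:GU = IBU/GP
U = 1.65·0.000125^(72/1000)·(1−e^(−0.04·79))/4.15 = 0.1993
IBU = (8.0/100)·27·0.1993·1000/24.5 = 17.5741
BU:GU = 17.5741/72

0.2441


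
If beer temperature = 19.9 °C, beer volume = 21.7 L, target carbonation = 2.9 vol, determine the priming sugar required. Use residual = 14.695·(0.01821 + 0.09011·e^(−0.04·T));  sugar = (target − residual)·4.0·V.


residual = 14.695·(0.01821 + 0.09011·e^(−0.04·19.9)) = 0.8650
sugar = (2.9 − 0.8650)·4.0·21.7

176.6409 g


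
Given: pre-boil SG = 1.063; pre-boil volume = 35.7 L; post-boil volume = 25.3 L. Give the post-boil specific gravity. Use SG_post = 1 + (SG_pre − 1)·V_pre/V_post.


pts_pre = (1.063 − 1)·1000 = 63.0000
pts_post = 63.0000·35.7/25.3 = 88.8972
SG_post = 1 + 88.8972/1000

1.0889


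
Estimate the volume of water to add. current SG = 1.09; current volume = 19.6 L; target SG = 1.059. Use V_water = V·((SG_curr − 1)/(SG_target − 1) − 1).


V_water = 19.6·((1.09 − 1)/(1.059 − 1) − 1)

10.2983 L


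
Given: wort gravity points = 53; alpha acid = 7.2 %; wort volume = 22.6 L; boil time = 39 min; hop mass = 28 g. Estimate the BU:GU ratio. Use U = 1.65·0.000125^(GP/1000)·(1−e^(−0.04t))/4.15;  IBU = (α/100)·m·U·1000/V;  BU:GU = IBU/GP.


U = 1.65·0.000125^(53/1000)·(1−e^(−0.04·39))/4.15 = 0.1950
IBU = (7.2/100)·28·0.1950·1000/22.6 = 17.3983
BU:GU = 17.3983/53

0.3283


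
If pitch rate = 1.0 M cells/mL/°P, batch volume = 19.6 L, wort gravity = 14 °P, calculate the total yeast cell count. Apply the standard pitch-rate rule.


cells (billions) = rate · V_L · °P
cells = 1.0 · 19.6 · 14

274.4000 billion cells


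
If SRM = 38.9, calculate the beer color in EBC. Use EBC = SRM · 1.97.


EBC = 38.9 · 1.97

76.6330 EBC


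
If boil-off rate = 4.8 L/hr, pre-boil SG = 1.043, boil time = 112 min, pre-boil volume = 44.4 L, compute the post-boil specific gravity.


V_post = V_pre − rate·(t/60);  SG_post = 1 + (SG_pre−1)·V_pre/V_post
V_post = 44.4 − 4.8·(112/60) = 35.4400
SG_post = 1 + (1.043 − 1)·44.4/35.4400

1.0539


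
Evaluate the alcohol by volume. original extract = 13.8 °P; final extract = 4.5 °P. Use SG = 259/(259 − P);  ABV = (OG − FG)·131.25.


OG = 259/(259 − 13.8) = 1.0563
FG = 259/(259 − 4.5) = 1.0177
ABV = (1.0563 − 1.0177)·131.25

5.0661 % ABV


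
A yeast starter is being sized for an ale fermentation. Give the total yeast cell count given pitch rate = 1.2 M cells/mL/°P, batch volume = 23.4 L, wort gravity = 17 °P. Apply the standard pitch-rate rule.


cells (billions) = rate · V_L · °P
cells = 1.2 · 23.4 · 17

477.3600 billion cells


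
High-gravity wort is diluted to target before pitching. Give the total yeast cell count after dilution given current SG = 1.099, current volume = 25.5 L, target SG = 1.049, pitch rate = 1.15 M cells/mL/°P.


V_w = V·((SG_c−1)/(SG_t−1)−1);  °P = 259 − 259/SG_t;  cells = rate·(V+V_w)·°P
V_w = 25.5·((1.099−1)/(1.049−1)−1) = 26.0204
V_final = 25.5 + 26.0204 = 51.5204
°P = 259 − 259/1.049 = 12.0982
cells = 1.15·51.5204·12.0982

716.7992 billion cells


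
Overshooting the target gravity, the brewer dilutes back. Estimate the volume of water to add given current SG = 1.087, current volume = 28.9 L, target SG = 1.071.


V_water = V·((SG_curr − 1)/(SG_target − 1) − 1)
V_water = 28.9·((1.087 − 1)/(1.071 − 1) − 1)

6.5127 L


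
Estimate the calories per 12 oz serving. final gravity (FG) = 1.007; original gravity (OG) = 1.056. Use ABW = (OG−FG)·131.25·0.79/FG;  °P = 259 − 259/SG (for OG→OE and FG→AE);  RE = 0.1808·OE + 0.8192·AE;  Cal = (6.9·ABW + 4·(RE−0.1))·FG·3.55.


ABW = (1.056 − 1.007)·131.25·0.79/1.007 = 5.0454
OE = 259 − 259/1.056 = 13.7348 °P
AE = 259 − 259/1.007 = 1.8004 °P
RE = 0.1808·13.7348 + 0.8192·1.8004 = 3.9581 °P
Cal = (6.9·5.0454 + 4·(3.9581−0.1))·1.007·3.55

179.6206 kcal


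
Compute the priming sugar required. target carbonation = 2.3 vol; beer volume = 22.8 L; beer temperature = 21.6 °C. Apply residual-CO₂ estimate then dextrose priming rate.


residual = 14.695·(0.01821 + 0.09011·e^(−0.04·T));  sugar = (target − residual)·4.0·V
residual = 14.695·(0.01821 + 0.09011·e^(−0.04·21.6)) = 0.8257
sugar = (2.3 − 0.8257)·4.0·22.8

134.4565 g


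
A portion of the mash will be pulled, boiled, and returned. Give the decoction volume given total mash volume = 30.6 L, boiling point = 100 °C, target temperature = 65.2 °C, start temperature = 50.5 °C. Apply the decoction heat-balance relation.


V_dec = V_total·(T_target − T_start)/(T_boil − T_start)
V_dec = 30.6·(65.2 − 50.5)/(100 − 50.5)

9.0873 L


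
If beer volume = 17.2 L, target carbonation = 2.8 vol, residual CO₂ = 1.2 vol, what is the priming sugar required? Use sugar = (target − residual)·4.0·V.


sugar = (2.8 − 1.2)·4.0·17.2

110.0800 g


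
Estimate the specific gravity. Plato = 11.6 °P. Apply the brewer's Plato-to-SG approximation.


SG = 259/(259 − P)
SG = 259/(259 − 11.6)

1.0469


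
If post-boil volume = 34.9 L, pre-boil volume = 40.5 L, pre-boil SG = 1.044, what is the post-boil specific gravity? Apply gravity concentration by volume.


SG_post = 1 + (SG_pre − 1)·V_pre/V_post
pts_pre = (1.044 − 1)·1000 = 44.0000
pts_post = 44.0000·40.5/34.9 = 51.0602
SG_post = 1 + 51.0602/1000

1.0511


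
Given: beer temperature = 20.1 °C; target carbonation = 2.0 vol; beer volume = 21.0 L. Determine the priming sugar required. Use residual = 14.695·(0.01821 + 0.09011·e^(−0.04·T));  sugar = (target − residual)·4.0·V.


residual = 14.695·(0.01821 + 0.09011·e^(−0.04·20.1)) = 0.8602
sugar = (2.0 − 0.8602)·4.0·21.0

95.7426 g


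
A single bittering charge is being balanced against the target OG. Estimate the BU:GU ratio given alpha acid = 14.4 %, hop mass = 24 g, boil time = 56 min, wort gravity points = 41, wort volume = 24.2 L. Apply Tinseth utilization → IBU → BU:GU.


U = 1.65·0.000125^(GP/1000)·(1−e^(−0.04t))/4.15;  IBU = (α/100)·m·U·1000/V;  BU:GU = IBU/GP
U = 1.65·0.000125^(41/1000)·(1−e^(−0.04·56))/4.15 = 0.2458
IBU = (14.4/100)·24·0.2458·1000/24.2 = 35.0980
BU:GU = 35.0980/41

0.8560


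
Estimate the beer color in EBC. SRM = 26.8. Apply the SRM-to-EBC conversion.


EBC = SRM · 1.97
EBC = 26.8 · 1.97

52.7960 EBC


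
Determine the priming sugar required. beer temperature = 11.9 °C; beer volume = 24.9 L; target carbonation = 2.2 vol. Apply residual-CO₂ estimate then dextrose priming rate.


residual = 14.695·(0.01821 + 0.09011·e^(−0.04·T));  sugar = (target − residual)·4.0·V
residual = 14.695·(0.01821 + 0.09011·e^(−0.04·11.9)) = 1.0903
sugar = (2.2 − 1.0903)·4.0·24.9

110.5309 g


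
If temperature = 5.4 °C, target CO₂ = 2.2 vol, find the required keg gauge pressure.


psi = vols/(0.01821 + 0.09011·e^(−0.04·T)) − 14.695
psi = 2.2/(0.01821 + 0.09011·e^(−0.04·5.4)) − 14.695

9.5301 psi


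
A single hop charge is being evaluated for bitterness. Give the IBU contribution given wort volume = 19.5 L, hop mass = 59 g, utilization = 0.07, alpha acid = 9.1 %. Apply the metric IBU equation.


IBU = (α/100)·mass·U·1000 / V
IBU = (9.1/100)·59·0.07·1000 / 19.5

19.2733 IBU


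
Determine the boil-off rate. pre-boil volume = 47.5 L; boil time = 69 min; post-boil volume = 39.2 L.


rate = (V_pre − V_post) / (t_min/60)
rate = (47.5 − 39.2) / (69/60)

7.2174 L/hr


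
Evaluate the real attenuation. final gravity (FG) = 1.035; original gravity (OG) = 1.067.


AA = (OG−FG)/(OG−1)·100;  RA = AA·0.8192
AA = (1.067 − 1.035)/(1.067 − 1)·100 = 47.7612
RA = 47.7612·0.8192

39.1260 %


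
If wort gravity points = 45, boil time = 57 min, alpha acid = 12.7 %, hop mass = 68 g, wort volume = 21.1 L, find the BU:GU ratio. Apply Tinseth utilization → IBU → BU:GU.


U = 1.65·0.000125^(GP/1000)·(1−e^(−0.04t))/4.15;  IBU = (α/100)·m·U·1000/V;  BU:GU = IBU/GP
U = 1.65·0.000125^(45/1000)·(1−e^(−0.04·57))/4.15 = 0.2382
IBU = (12.7/100)·68·0.2382·1000/21.1 = 97.4913
BU:GU = 97.4913/45

2.1665


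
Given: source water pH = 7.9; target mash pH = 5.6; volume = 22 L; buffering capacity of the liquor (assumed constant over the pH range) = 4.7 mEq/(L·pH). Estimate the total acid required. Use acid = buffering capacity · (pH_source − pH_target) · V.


acid = 4.7 · (7.9 − 5.6) · 22

237.8200 mEq


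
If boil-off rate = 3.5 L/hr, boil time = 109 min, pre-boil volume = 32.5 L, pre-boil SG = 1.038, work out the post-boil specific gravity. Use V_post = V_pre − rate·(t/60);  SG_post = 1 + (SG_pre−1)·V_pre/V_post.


V_post = 32.5 − 3.5·(109/60) = 26.1417
SG_post = 1 + (1.038 − 1)·32.5/26.1417

1.0472


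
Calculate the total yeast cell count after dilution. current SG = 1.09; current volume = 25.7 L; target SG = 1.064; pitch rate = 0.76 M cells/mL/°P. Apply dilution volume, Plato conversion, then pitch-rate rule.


V_w = V·((SG_c−1)/(SG_t−1)−1);  °P = 259 − 259/SG_t;  cells = rate·(V+V_w)·°P
V_w = 25.7·((1.09−1)/(1.064−1)−1) = 10.4406
V_final = 25.7 + 10.4406 = 36.1406
°P = 259 − 259/1.064 = 15.5789
cells = 0.76·36.1406·15.5789

427.9050 billion cells


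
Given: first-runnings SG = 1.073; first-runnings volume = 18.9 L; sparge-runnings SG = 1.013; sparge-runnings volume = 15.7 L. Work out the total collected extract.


total = Σ (SG_i − 1)·1000·V_i
first = (1.073 − 1)·1000·18.9 = 1379.7000
sparge = (1.013 − 1)·1000·15.7 = 204.1000
total = 1379.7000 + 204.1000

1583.8000 gravity·L


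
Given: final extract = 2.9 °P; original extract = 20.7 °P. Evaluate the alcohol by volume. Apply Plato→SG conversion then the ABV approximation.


SG = 259/(259 − P);  ABV = (OG − FG)·131.25
OG = 259/(259 − 20.7) = 1.0869
FG = 259/(259 − 2.9) = 1.0113
ABV = (1.0869 − 1.0113)·131.25

9.9148 % ABV


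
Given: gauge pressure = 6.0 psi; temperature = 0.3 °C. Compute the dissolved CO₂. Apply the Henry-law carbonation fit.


vols = (P + 14.695)·(0.01821 + 0.09011·e^(−0.04·T))
vols = (6.0 + 14.695)·(0.01821 + 0.09011·e^(−0.04·0.3))

2.2194 volumes


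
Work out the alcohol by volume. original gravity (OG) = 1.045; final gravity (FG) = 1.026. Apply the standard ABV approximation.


ABV = (OG − FG) · 131.25
ABV = (1.045 − 1.026) · 131.25

2.4937 % ABV


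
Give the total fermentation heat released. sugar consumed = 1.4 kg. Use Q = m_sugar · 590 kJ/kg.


Q = 1.4 · 590

826.0000 kJ


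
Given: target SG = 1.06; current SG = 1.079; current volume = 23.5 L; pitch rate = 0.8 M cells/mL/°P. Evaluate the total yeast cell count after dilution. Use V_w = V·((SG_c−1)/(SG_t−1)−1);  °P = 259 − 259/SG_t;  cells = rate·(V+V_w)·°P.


V_w = 23.5·((1.079−1)/(1.06−1)−1) = 7.4417
V_final = 23.5 + 7.4417 = 30.9417
°P = 259 − 259/1.06 = 14.6604
cells = 0.8·30.9417·14.6604

362.8932 billion cells


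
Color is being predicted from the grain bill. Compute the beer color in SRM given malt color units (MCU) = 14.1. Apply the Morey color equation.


SRM = 1.4922 · MCU^0.6859
SRM = 1.4922 · 14.1^0.6859

9.1638 SRM


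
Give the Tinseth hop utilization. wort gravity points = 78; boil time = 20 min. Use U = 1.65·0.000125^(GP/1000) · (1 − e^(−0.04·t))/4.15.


bigness = 1.65·0.000125^(78/1000) = 0.8185
boil_factor = (1 − e^(−0.04·20))/4.15 = 0.1327
U = 0.8185 · 0.1327

0.1086


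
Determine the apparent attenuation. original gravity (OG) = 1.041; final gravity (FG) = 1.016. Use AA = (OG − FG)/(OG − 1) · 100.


AA = (1.041 − 1.016)/(1.041 − 1) · 100

60.9756 %


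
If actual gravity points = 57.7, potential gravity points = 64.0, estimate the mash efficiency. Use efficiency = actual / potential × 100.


efficiency = 57.7 / 64.0 × 100

90.1562 %


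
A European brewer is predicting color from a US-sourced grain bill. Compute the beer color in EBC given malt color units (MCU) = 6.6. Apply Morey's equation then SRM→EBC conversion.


SRM = 1.4922·MCU^0.6859;  EBC = SRM·1.97
SRM = 1.4922·6.6^0.6859 = 5.4444
EBC = 5.4444·1.97

10.7255 EBC


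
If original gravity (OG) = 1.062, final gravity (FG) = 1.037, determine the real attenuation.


AA = (OG−FG)/(OG−1)·100;  RA = AA·0.8192
AA = (1.062 − 1.037)/(1.062 − 1)·100 = 40.3226
RA = 40.3226·0.8192

33.0323 %


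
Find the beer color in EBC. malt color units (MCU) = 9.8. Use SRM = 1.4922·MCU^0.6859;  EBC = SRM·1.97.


SRM = 1.4922·9.8^0.6859 = 7.1402
EBC = 7.1402·1.97

14.0661 EBC


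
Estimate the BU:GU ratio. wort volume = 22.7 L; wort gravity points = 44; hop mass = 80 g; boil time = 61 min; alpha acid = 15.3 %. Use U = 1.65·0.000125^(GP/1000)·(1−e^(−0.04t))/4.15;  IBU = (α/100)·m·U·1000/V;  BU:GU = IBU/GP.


U = 1.65·0.000125^(44/1000)·(1−e^(−0.04·61))/4.15 = 0.2444
IBU = (15.3/100)·80·0.2444·1000/22.7 = 131.7801
BU:GU = 131.7801/44

2.9950


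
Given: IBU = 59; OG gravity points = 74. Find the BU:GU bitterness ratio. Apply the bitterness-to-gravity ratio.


BU:GU = IBU / OG_points
BU:GU = 59 / 74

0.7973


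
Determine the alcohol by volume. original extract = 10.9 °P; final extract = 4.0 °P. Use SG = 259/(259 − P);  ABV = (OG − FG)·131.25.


OG = 259/(259 − 10.9) = 1.0439
FG = 259/(259 − 4.0) = 1.0157
ABV = (1.0439 − 1.0157)·131.25

3.7075 % ABV


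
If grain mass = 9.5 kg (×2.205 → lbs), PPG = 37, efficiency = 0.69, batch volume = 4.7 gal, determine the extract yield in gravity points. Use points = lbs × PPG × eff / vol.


lbs = 9.5 × 2.205 = 20.9475
points = 20.9475 × 37 × 0.69 / 4.7

113.7850 points


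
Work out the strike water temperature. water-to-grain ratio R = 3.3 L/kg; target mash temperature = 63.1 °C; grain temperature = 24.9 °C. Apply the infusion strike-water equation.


T_strike = (0.41/R)·(T_mash − T_grain) + T_mash
T_strike = (0.41/3.3)·(63.1 − 24.9) + 63.1

67.8461 °C


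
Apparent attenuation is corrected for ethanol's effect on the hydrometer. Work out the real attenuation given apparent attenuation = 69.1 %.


RA = AA · 0.8192
RA = 69.1 · 0.8192

56.6067 %


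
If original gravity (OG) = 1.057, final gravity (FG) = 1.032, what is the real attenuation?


AA = (OG−FG)/(OG−1)·100;  RA = AA·0.8192
AA = (1.057 − 1.032)/(1.057 − 1)·100 = 43.8596
RA = 43.8596·0.8192

35.9298 %


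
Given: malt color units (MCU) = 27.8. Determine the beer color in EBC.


SRM = 1.4922·MCU^0.6859;  EBC = SRM·1.97
SRM = 1.4922·27.8^0.6859 = 14.5981
EBC = 14.5981·1.97

28.7583 EBC


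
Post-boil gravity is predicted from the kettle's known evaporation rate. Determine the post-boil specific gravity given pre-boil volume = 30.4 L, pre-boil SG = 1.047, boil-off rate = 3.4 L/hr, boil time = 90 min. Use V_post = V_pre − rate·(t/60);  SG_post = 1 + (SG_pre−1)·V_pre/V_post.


V_post = 30.4 − 3.4·(90/60) = 25.3000
SG_post = 1 + (1.047 − 1)·30.4/25.3000

1.0565


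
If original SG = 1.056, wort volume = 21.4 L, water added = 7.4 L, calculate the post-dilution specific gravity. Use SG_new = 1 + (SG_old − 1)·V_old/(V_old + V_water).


pts = (1.056 − 1)·1000·21.4/(21.4 + 7.4) = 41.6111
SG_new = 1 + 41.6111/1000

1.0416


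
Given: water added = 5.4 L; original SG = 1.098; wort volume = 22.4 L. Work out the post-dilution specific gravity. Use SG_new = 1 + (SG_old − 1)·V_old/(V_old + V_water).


pts = (1.098 − 1)·1000·22.4/(22.4 + 5.4) = 78.9640
SG_new = 1 + 78.9640/1000

1.0790


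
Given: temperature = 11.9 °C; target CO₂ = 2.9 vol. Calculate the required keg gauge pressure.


psi = vols/(0.01821 + 0.09011·e^(−0.04·T)) − 14.695
psi = 2.9/(0.01821 + 0.09011·e^(−0.04·11.9)) − 14.695

24.3927 psi


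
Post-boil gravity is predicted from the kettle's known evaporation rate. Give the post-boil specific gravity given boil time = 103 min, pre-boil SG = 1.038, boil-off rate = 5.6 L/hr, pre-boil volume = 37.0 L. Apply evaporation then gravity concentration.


V_post = V_pre − rate·(t/60);  SG_post = 1 + (SG_pre−1)·V_pre/V_post
V_post = 37.0 − 5.6·(103/60) = 27.3867
SG_post = 1 + (1.038 − 1)·37.0/27.3867

1.0513


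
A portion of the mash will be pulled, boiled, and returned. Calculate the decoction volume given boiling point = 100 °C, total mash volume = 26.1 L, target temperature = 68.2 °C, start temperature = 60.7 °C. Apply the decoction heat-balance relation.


V_dec = V_total·(T_target − T_start)/(T_boil − T_start)
V_dec = 26.1·(68.2 − 60.7)/(100 − 60.7)

4.9809 L


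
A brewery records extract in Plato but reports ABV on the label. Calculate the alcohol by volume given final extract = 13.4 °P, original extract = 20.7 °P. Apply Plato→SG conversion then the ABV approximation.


SG = 259/(259 − P);  ABV = (OG − FG)·131.25
OG = 259/(259 − 20.7) = 1.0869
FG = 259/(259 − 13.4) = 1.0546
ABV = (1.0869 − 1.0546)·131.25

4.2400 % ABV


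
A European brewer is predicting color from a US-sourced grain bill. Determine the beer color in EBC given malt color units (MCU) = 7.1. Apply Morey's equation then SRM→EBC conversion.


SRM = 1.4922·MCU^0.6859;  EBC = SRM·1.97
SRM = 1.4922·7.1^0.6859 = 5.7241
EBC = 5.7241·1.97

11.2764 EBC


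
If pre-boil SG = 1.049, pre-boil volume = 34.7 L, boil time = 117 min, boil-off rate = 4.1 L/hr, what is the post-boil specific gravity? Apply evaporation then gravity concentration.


V_post = V_pre − rate·(t/60);  SG_post = 1 + (SG_pre−1)·V_pre/V_post
V_post = 34.7 − 4.1·(117/60) = 26.7050
SG_post = 1 + (1.049 − 1)·34.7/26.7050

1.0637


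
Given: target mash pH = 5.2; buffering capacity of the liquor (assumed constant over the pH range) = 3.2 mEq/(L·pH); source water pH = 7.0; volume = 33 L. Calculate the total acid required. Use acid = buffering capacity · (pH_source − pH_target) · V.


acid = 3.2 · (7.0 − 5.2) · 33

190.0800 mEq


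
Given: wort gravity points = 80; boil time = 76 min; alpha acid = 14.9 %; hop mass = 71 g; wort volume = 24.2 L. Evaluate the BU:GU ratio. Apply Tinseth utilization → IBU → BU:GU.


U = 1.65·0.000125^(GP/1000)·(1−e^(−0.04t))/4.15;  IBU = (α/100)·m·U·1000/V;  BU:GU = IBU/GP
U = 1.65·0.000125^(80/1000)·(1−e^(−0.04·76))/4.15 = 0.1845
IBU = (14.9/100)·71·0.1845·1000/24.2 = 80.6362
BU:GU = 80.6362/80

1.0080


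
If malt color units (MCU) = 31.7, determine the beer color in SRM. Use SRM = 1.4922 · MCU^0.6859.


SRM = 1.4922 · 31.7^0.6859

15.9736 SRM


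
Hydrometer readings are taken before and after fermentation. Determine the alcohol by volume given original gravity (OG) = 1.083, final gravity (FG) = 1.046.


ABV = (OG − FG) · 131.25
ABV = (1.083 − 1.046) · 131.25

4.8562 % ABV


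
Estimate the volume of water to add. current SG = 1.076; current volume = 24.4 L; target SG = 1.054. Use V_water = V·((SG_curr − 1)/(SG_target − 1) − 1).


V_water = 24.4·((1.076 − 1)/(1.054 − 1) − 1)

9.9407 L


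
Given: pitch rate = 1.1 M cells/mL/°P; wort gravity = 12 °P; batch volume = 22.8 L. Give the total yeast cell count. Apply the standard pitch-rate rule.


cells (billions) = rate · V_L · °P
cells = 1.1 · 22.8 · 12

300.9600 billion cells


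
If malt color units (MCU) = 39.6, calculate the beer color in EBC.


SRM = 1.4922·MCU^0.6859;  EBC = SRM·1.97
SRM = 1.4922·39.6^0.6859 = 18.6074
EBC = 18.6074·1.97

36.6566 EBC


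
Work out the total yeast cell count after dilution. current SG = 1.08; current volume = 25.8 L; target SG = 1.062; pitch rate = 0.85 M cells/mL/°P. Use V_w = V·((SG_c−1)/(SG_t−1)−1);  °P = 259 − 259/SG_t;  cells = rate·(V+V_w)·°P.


V_w = 25.8·((1.08−1)/(1.062−1)−1) = 7.4903
V_final = 25.8 + 7.4903 = 33.2903
°P = 259 − 259/1.062 = 15.1205
cells = 0.85·33.2903·15.1205

427.8621 billion cells


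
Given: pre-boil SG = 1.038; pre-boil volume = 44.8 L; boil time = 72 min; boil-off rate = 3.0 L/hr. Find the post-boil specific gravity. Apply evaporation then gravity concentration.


V_post = V_pre − rate·(t/60);  SG_post = 1 + (SG_pre−1)·V_pre/V_post
V_post = 44.8 − 3.0·(72/60) = 41.2000
SG_post = 1 + (1.038 − 1)·44.8/41.2000

1.0413


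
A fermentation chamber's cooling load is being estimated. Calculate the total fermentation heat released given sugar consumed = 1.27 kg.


Q = m_sugar · 590 kJ/kg
Q = 1.27 · 590

749.3000 kJ


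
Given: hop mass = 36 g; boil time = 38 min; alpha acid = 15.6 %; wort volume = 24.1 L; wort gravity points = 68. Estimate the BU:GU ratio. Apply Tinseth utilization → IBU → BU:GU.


U = 1.65·0.000125^(GP/1000)·(1−e^(−0.04t))/4.15;  IBU = (α/100)·m·U·1000/V;  BU:GU = IBU/GP
U = 1.65·0.000125^(68/1000)·(1−e^(−0.04·38))/4.15 = 0.1686
IBU = (15.6/100)·36·0.1686·1000/24.1 = 39.2868
BU:GU = 39.2868/68

0.5777


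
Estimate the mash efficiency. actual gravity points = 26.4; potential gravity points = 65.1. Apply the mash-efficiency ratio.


efficiency = actual / potential × 100
efficiency = 26.4 / 65.1 × 100

40.5530 %


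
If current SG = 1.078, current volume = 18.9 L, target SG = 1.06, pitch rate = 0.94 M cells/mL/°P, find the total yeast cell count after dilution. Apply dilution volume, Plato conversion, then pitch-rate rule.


V_w = V·((SG_c−1)/(SG_t−1)−1);  °P = 259 − 259/SG_t;  cells = rate·(V+V_w)·°P
V_w = 18.9·((1.078−1)/(1.06−1)−1) = 5.6700
V_final = 18.9 + 5.6700 = 24.5700
°P = 259 − 259/1.06 = 14.6604
cells = 0.94·24.5700·14.6604

338.5931 billion cells


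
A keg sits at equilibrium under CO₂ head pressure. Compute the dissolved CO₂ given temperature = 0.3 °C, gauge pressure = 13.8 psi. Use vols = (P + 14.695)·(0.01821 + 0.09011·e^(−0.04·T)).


vols = (13.8 + 14.695)·(0.01821 + 0.09011·e^(−0.04·0.3))

3.0560 volumes


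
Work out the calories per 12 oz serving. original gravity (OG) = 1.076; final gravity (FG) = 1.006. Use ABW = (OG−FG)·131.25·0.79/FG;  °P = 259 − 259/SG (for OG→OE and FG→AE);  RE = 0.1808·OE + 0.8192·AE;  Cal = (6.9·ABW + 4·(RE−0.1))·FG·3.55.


ABW = (1.076 − 1.006)·131.25·0.79/1.006 = 7.2148
OE = 259 − 259/1.076 = 18.2937 °P
AE = 259 − 259/1.006 = 1.5447 °P
RE = 0.1808·18.2937 + 0.8192·1.5447 = 4.5729 °P
Cal = (6.9·7.2148 + 4·(4.5729−0.1))·1.006·3.55

241.6846 kcal


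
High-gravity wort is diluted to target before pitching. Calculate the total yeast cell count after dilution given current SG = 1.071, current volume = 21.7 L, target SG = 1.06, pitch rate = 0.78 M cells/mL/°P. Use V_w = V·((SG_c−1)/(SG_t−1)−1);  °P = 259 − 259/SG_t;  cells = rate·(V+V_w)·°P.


V_w = 21.7·((1.071−1)/(1.06−1)−1) = 3.9783
V_final = 21.7 + 3.9783 = 25.6783
°P = 259 − 259/1.06 = 14.6604
cells = 0.78·25.6783·14.6604

293.6342 billion cells


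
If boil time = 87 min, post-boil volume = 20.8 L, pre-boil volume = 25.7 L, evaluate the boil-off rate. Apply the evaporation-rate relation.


rate = (V_pre − V_post) / (t_min/60)
rate = (25.7 − 20.8) / (87/60)

3.3793 L/hr


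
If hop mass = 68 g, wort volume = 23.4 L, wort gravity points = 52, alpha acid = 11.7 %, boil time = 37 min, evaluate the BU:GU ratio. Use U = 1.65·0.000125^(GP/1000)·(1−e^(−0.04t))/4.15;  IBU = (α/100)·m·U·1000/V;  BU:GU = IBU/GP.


U = 1.65·0.000125^(52/1000)·(1−e^(−0.04·37))/4.15 = 0.1924
IBU = (11.7/100)·68·0.1924·1000/23.4 = 65.4297
BU:GU = 65.4297/52

1.2583


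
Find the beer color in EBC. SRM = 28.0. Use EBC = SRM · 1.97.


EBC = 28.0 · 1.97

55.1600 EBC


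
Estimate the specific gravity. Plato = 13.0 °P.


SG = 259/(259 − P)
SG = 259/(259 − 13.0)

1.0528


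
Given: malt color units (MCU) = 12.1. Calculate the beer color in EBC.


SRM = 1.4922·MCU^0.6859;  EBC = SRM·1.97
SRM = 1.4922·12.1^0.6859 = 8.2511
EBC = 8.2511·1.97

16.2546 EBC


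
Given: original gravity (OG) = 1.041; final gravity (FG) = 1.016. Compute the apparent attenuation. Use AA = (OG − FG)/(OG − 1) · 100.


AA = (1.041 − 1.016)/(1.041 − 1) · 100

60.9756 %


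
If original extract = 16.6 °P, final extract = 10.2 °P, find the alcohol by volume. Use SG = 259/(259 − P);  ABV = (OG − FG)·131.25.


OG = 259/(259 − 16.6) = 1.0685
FG = 259/(259 − 10.2) = 1.0410
ABV = (1.0685 − 1.0410)·131.25

3.6074 % ABV


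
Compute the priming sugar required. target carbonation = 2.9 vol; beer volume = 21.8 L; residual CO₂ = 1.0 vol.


sugar = (target − residual)·4.0·V
sugar = (2.9 − 1.0)·4.0·21.8

165.6800 g


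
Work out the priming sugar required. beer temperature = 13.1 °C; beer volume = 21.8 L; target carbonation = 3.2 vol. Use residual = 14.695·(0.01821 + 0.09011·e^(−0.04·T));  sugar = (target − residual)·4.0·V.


residual = 14.695·(0.01821 + 0.09011·e^(−0.04·13.1)) = 1.0517
sugar = (3.2 − 1.0517)·4.0·21.8

187.3320 g


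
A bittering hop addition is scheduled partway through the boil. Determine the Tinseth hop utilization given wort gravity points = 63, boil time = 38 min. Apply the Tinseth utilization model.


U = 1.65·0.000125^(GP/1000) · (1 − e^(−0.04·t))/4.15
bigness = 1.65·0.000125^(63/1000) = 0.9367
boil_factor = (1 − e^(−0.04·38))/4.15 = 0.1883
U = 0.9367 · 0.1883

0.1763


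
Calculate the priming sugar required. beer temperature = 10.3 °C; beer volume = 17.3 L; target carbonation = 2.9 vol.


residual = 14.695·(0.01821 + 0.09011·e^(−0.04·T));  sugar = (target − residual)·4.0·V
residual = 14.695·(0.01821 + 0.09011·e^(−0.04·10.3)) = 1.1446
sugar = (2.9 − 1.1446)·4.0·17.3

121.4721 g


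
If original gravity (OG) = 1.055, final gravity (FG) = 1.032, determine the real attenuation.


AA = (OG−FG)/(OG−1)·100;  RA = AA·0.8192
AA = (1.055 − 1.032)/(1.055 − 1)·100 = 41.8182
RA = 41.8182·0.8192

34.2575 %


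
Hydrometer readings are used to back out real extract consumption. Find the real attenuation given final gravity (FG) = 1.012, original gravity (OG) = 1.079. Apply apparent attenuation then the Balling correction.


AA = (OG−FG)/(OG−1)·100;  RA = AA·0.8192
AA = (1.079 − 1.012)/(1.079 − 1)·100 = 84.8101
RA = 84.8101·0.8192

69.4765 %


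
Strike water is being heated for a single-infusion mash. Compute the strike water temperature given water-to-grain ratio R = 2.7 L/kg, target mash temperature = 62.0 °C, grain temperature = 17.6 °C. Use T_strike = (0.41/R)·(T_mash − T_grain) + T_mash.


T_strike = (0.41/2.7)·(62.0 − 17.6) + 62.0

68.7422 °C


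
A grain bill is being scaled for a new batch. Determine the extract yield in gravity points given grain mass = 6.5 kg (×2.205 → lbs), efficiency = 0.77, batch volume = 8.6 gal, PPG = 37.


points = lbs × PPG × eff / vol
lbs = 6.5 × 2.205 = 14.3325
points = 14.3325 × 37 × 0.77 / 8.6

47.4806 points


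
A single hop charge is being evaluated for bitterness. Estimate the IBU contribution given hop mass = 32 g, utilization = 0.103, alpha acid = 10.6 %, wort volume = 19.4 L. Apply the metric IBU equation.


IBU = (α/100)·mass·U·1000 / V
IBU = (10.6/100)·32·0.103·1000 / 19.4

18.0091 IBU


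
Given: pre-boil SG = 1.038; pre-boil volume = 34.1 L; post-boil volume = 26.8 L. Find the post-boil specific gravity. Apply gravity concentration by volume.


SG_post = 1 + (SG_pre − 1)·V_pre/V_post
pts_pre = (1.038 − 1)·1000 = 38.0000
pts_post = 38.0000·34.1/26.8 = 48.3507
SG_post = 1 + 48.3507/1000

1.0484
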